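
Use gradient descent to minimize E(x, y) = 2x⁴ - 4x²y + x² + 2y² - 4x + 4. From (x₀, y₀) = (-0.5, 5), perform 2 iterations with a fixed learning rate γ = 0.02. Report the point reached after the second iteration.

∇E = (8x³ - 8xy + 2x - 4, -4x² + 4y)
Step 1: at (-0.5, 5), ∇E = (14, 19) → (-0.5, 5) − 0.02·(14, 19) = (-0.78, 4.62)
Step 2: at (-0.78, 4.62), ∇E = (19.472384, 16.0464) → (-0.78, 4.62) − 0.02·(19.472384, 16.0464) = (-1.16944768, 4.299072)

(-1.16944768, 4.299072)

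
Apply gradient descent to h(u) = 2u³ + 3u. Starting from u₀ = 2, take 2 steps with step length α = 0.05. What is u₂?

h′(u) = 6u² + 3
u₁ = 2 − 0.05·27 = 0.65
u₂ = 0.65 − 0.05·5.535 = 0.37325

0.37325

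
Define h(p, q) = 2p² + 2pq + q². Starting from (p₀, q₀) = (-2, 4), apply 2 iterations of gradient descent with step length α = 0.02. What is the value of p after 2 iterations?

∇h = (4p + 2q, 2p + 2q)
Step 1: at (-2, 4), ∇h = (0, 4) → (-2, 4) − 0.02·(0, 4) = (-2, 3.92)
Step 2: at (-2, 3.92), ∇h = (-0.16, 3.84) → (-2, 3.92) − 0.02·(-0.16, 3.84) = (-1.9968, 3.8432)
p = -1.9968

-1.9968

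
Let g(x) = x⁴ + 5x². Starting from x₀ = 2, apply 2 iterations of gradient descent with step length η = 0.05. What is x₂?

g′(x) = 4x³ + 10x
Step 1: g′(2) = 52; x₁ = 2 − 0.05·52 = -0.6
Step 2: g′(-0.6) = -6.864; x₂ = -0.6 − 0.05·(-6.864) = -0.2568

-0.2568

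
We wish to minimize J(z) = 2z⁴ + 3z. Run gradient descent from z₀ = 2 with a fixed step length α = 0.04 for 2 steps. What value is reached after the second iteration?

-0.69938176

J′(z) = 8z³ + 3
Step 1: J′(2) = 67; z₁ = 2 − 0.04·67 = -0.68
Step 2: J′(-0.68) = 0.484544; z₂ = -0.68 − 0.04·0.484544 = -0.69938176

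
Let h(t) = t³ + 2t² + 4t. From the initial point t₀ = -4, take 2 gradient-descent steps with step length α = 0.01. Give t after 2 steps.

-4.795888

h′(t) = 3t² + 4t + 4
t₁ = -4 − 0.01·36 = -4.36
t₂ = -4.36 − 0.01·43.5888 = -4.795888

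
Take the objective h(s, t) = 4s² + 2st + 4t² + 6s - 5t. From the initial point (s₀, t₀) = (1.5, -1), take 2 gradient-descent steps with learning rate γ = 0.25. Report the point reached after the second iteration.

(0.25, 1)

∇h = (8s + 2t + 6, 2s + 8t - 5)
(s₁, t₁) = (1.5, -1) − 0.25·(16, -10) = (-2.5, 1.5)
(s₂, t₂) = (-2.5, 1.5) − 0.25·(-11, 2) = (0.25, 1)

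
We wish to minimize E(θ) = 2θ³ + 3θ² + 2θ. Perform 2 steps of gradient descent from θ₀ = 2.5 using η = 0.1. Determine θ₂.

E′(θ) = 6θ² + 6θ + 2
θ₁ = 2.5 − 0.1·54.5 = -2.95
θ₂ = -2.95 − 0.1·36.515 = -6.6015

-6.6015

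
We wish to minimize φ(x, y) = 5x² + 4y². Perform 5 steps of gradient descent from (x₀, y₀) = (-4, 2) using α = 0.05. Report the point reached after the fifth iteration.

(-0.125, 0.15552)

∇φ = (10x, 8y)
(x₁, y₁) = (-4, 2) − 0.05·(-40, 16) = (-2, 1.2)
(x₂, y₂) = (-2, 1.2) − 0.05·(-20, 9.6) = (-1, 0.72)
(x₃, y₃) = (-1, 0.72) − 0.05·(-10, 5.76) = (-0.5, 0.432)
(x₄, y₄) = (-0.5, 0.432) − 0.05·(-5, 3.456) = (-0.25, 0.2592)
(x₅, y₅) = (-0.25, 0.2592) − 0.05·(-2.5, 2.0736) = (-0.125, 0.15552)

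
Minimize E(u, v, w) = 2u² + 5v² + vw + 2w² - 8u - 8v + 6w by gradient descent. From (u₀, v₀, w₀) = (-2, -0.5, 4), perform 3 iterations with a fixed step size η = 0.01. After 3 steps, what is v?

-0.249942

∇E = (4u - 8, 10v + w - 8, v + 4w + 6)
Step 1: at (-2, -0.5, 4), ∇E = (-16, -9, 21.5) → (-2, -0.5, 4) − 0.01·(-16, -9, 21.5) = (-1.84, -0.41, 3.785)
Step 2: at (-1.84, -0.41, 3.785), ∇E = (-15.36, -8.315, 20.73) → (-1.84, -0.41, 3.785) − 0.01·(-15.36, -8.315, 20.73) = (-1.6864, -0.32685, 3.5777)
Step 3: at (-1.6864, -0.32685, 3.5777), ∇E = (-14.7456, -7.6908, 19.98395) → (-1.6864, -0.32685, 3.5777) − 0.01·(-14.7456, -7.6908, 19.98395) = (-1.538944, -0.249942, 3.3778605)
v = -0.249942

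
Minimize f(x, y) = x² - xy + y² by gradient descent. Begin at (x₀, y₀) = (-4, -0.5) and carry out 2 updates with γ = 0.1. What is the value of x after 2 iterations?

∇f = (2x - y, -x + 2y)
Step 1: at (-4, -0.5), ∇f = (-7.5, 3) → (-4, -0.5) − 0.1·(-7.5, 3) = (-3.25, -0.8)
Step 2: at (-3.25, -0.8), ∇f = (-5.7, 1.65) → (-3.25, -0.8) − 0.1·(-5.7, 1.65) = (-2.68, -0.965)
x = -2.68

-2.68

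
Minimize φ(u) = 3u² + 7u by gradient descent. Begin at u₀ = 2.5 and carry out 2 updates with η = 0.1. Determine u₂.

φ′(u) = 6u + 7
u₁ = 2.5 − 0.1·22 = 0.3
u₂ = 0.3 − 0.1·8.8 = -0.58

-0.58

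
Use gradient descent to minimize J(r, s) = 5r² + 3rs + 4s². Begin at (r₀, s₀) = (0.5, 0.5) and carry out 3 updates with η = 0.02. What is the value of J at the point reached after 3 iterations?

0.57419021552

∇J = (10r + 3s, 3r + 8s)
(r₁, s₁) = (0.5, 0.5) − 0.02·(6.5, 5.5) = (0.37, 0.39)
(r₂, s₂) = (0.37, 0.39) − 0.02·(4.87, 4.23) = (0.2726, 0.3054)
(r₃, s₃) = (0.2726, 0.3054) − 0.02·(3.6422, 3.261) = (0.199756, 0.24018)
J(0.199756, 0.24018) = 0.57419021552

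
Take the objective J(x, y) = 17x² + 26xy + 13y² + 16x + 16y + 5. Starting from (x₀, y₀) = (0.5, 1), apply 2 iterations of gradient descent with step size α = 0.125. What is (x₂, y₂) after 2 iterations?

(39.4375, 33.5625)

∇J = (34x + 26y + 16, 26x + 26y + 16)
(x₁, y₁) = (0.5, 1) − 0.125·(59, 55) = (-6.875, -5.875)
(x₂, y₂) = (-6.875, -5.875) − 0.125·(-370.5, -315.5) = (39.4375, 33.5625)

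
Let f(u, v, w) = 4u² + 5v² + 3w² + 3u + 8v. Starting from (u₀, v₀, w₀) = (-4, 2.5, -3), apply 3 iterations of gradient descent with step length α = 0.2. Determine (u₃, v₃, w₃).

∇f = (8u + 3, 10v + 8, 6w)
(u₁, v₁, w₁) = (-4, 2.5, -3) − 0.2·(-29, 33, -18) = (1.8, -4.1, 0.6)
(u₂, v₂, w₂) = (1.8, -4.1, 0.6) − 0.2·(17.4, -33, 3.6) = (-1.68, 2.5, -0.12)
(u₃, v₃, w₃) = (-1.68, 2.5, -0.12) − 0.2·(-10.44, 33, -0.72) = (0.408, -4.1, 0.024)

(0.408, -4.1, 0.024)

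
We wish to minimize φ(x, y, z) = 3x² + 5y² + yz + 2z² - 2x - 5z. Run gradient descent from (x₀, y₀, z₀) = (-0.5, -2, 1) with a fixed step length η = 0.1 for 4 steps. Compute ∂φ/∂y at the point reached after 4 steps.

-0.0019

∇φ = (6x - 2, 10y + z, y + 4z - 5)
(x₁, y₁, z₁) = (-0.5, -2, 1) − 0.1·(-5, -19, -3) = (0, -0.1, 1.3)
(x₂, y₂, z₂) = (0, -0.1, 1.3) − 0.1·(-2, 0.3, 0.1) = (0.2, -0.13, 1.29)
(x₃, y₃, z₃) = (0.2, -0.13, 1.29) − 0.1·(-0.8, -0.01, 0.03) = (0.28, -0.129, 1.287)
(x₄, y₄, z₄) = (0.28, -0.129, 1.287) − 0.1·(-0.32, -0.003, 0.019) = (0.312, -0.1287, 1.2851)
∂φ/∂y at (0.312, -0.1287, 1.2851) = -0.0019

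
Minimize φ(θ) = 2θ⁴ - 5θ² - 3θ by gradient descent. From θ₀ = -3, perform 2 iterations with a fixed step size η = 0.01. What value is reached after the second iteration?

-1.08158952

φ′(θ) = 8θ³ - 10θ - 3
Step 1: φ′(-3) = -189; θ₁ = -3 − 0.01·(-189) = -1.11
Step 2: φ′(-1.11) = -2.841048; θ₂ = -1.11 − 0.01·(-2.841048) = -1.08158952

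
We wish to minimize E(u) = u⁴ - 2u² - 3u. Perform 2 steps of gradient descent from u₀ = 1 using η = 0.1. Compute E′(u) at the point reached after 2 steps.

E′(u) = 4u³ - 4u - 3
Step 1: E′(1) = -3; u₁ = 1 − 0.1·(-3) = 1.3
Step 2: E′(1.3) = 0.588; u₂ = 1.3 − 0.1·0.588 = 1.2412
E′(u) at (1.2412) = -0.316141125888

-0.316141125888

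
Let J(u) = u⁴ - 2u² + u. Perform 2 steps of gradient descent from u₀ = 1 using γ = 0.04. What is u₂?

0.93204224

J′(u) = 4u³ - 4u + 1
Step 1: J′(1) = 1; u₁ = 1 − 0.04·1 = 0.96
Step 2: J′(0.96) = 0.698944; u₂ = 0.96 − 0.04·0.698944 = 0.93204224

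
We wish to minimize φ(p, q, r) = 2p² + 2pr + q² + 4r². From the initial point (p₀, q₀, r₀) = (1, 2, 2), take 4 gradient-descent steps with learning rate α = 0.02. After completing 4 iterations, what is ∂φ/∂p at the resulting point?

3.82173184

∇φ = (4p + 2r, 2q, 2p + 8r)
Step 1: at (1, 2, 2), ∇φ = (8, 4, 18) → (1, 2, 2) − 0.02·(8, 4, 18) = (0.84, 1.92, 1.64)
Step 2: at (0.84, 1.92, 1.64), ∇φ = (6.64, 3.84, 14.8) → (0.84, 1.92, 1.64) − 0.02·(6.64, 3.84, 14.8) = (0.7072, 1.8432, 1.344)
Step 3: at (0.7072, 1.8432, 1.344), ∇φ = (5.5168, 3.6864, 12.1664) → (0.7072, 1.8432, 1.344) − 0.02·(5.5168, 3.6864, 12.1664) = (0.596864, 1.769472, 1.100672)
Step 4: at (0.596864, 1.769472, 1.100672), ∇φ = (4.5888, 3.538944, 9.999104) → (0.596864, 1.769472, 1.100672) − 0.02·(4.5888, 3.538944, 9.999104) = (0.505088, 1.69869312, 0.90068992)
∂φ/∂p at (0.505088, 1.69869312, 0.90068992) = 3.82173184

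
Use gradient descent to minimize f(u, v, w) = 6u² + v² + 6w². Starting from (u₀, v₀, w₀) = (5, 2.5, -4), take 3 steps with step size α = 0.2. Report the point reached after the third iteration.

∇f = (12u, 2v, 12w)
Step 1: at (5, 2.5, -4), ∇f = (60, 5, -48) → (5, 2.5, -4) − 0.2·(60, 5, -48) = (-7, 1.5, 5.6)
Step 2: at (-7, 1.5, 5.6), ∇f = (-84, 3, 67.2) → (-7, 1.5, 5.6) − 0.2·(-84, 3, 67.2) = (9.8, 0.9, -7.84)
Step 3: at (9.8, 0.9, -7.84), ∇f = (117.6, 1.8, -94.08) → (9.8, 0.9, -7.84) − 0.2·(117.6, 1.8, -94.08) = (-13.72, 0.54, 10.976)

(-13.72, 0.54, 10.976)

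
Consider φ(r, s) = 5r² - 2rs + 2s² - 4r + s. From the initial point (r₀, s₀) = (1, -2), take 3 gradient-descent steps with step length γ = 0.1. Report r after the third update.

0.248

∇φ = (10r - 2s - 4, -2r + 4s + 1)
(r₁, s₁) = (1, -2) − 0.1·(10, -9) = (0, -1.1)
(r₂, s₂) = (0, -1.1) − 0.1·(-1.8, -3.4) = (0.18, -0.76)
(r₃, s₃) = (0.18, -0.76) − 0.1·(-0.68, -2.4) = (0.248, -0.52)
r = 0.248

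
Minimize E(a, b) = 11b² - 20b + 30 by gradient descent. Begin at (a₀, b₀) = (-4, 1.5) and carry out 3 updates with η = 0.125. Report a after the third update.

-4

∇E = (0, 22b - 20)
(a₁, b₁) = (-4, 1.5) − 0.125·(0, 13) = (-4, -0.125)
(a₂, b₂) = (-4, -0.125) − 0.125·(0, -22.75) = (-4, 2.71875)
(a₃, b₃) = (-4, 2.71875) − 0.125·(0, 39.8125) = (-4, -2.2578125)
a = -4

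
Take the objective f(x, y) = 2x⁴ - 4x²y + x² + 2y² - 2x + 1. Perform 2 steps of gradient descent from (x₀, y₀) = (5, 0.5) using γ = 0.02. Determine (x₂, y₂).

∇f = (8x³ - 8xy + 2x - 2, -4x² + 4y)
(x₁, y₁) = (5, 0.5) − 0.02·(988, -98) = (-14.76, 2.46)
(x₂, y₂) = (-14.76, 2.46) − 0.02·(-25465.668608, -861.5904) = (494.55337216, 19.691808)

(494.55337216, 19.691808)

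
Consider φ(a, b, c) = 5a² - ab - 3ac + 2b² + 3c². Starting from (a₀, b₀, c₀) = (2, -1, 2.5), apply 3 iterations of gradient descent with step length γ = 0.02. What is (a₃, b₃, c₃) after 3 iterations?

(1.317704, -0.682888, 1.978288)

∇φ = (10a - b - 3c, -a + 4b, -3a + 6c)
Step 1: at (2, -1, 2.5), ∇φ = (13.5, -6, 9) → (2, -1, 2.5) − 0.02·(13.5, -6, 9) = (1.73, -0.88, 2.32)
Step 2: at (1.73, -0.88, 2.32), ∇φ = (11.22, -5.25, 8.73) → (1.73, -0.88, 2.32) − 0.02·(11.22, -5.25, 8.73) = (1.5056, -0.775, 2.1454)
Step 3: at (1.5056, -0.775, 2.1454), ∇φ = (9.3948, -4.6056, 8.3556) → (1.5056, -0.775, 2.1454) − 0.02·(9.3948, -4.6056, 8.3556) = (1.317704, -0.682888, 1.978288)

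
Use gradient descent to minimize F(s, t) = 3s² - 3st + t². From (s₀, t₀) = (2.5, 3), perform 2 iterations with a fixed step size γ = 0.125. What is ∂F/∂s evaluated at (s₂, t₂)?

0.65625

∇F = (6s - 3t, -3s + 2t)
Step 1: at (2.5, 3), ∇F = (6, -1.5) → (2.5, 3) − 0.125·(6, -1.5) = (1.75, 3.1875)
Step 2: at (1.75, 3.1875), ∇F = (0.9375, 1.125) → (1.75, 3.1875) − 0.125·(0.9375, 1.125) = (1.6328125, 3.046875)
∂F/∂s at (1.6328125, 3.046875) = 0.65625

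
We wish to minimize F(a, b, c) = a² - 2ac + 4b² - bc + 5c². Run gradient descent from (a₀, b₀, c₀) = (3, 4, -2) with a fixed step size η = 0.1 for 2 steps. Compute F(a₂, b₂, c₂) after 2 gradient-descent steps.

∇F = (2a - 2c, 8b - c, -2a - b + 10c)
(a₁, b₁, c₁) = (3, 4, -2) − 0.1·(10, 34, -30) = (2, 0.6, 1)
(a₂, b₂, c₂) = (2, 0.6, 1) − 0.1·(2, 3.8, 5.4) = (1.8, 0.22, 0.46)
F(1.8, 0.22, 0.46) = 2.7344

2.7344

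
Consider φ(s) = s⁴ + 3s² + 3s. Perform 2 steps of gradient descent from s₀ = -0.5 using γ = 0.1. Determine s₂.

φ′(s) = 4s³ + 6s + 3
Step 1: φ′(-0.5) = -0.5; s₁ = -0.5 − 0.1·(-0.5) = -0.45
Step 2: φ′(-0.45) = -0.0645; s₂ = -0.45 − 0.1·(-0.0645) = -0.44355

-0.44355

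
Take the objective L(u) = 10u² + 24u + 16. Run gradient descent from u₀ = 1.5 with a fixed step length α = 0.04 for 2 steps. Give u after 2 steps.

L′(u) = 20u + 24
Step 1: L′(1.5) = 54; u₁ = 1.5 − 0.04·54 = -0.66
Step 2: L′(-0.66) = 10.8; u₂ = -0.66 − 0.04·10.8 = -1.092

-1.092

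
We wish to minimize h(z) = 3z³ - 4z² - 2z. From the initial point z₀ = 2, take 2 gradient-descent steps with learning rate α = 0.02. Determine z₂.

h′(z) = 9z² - 8z - 2
z₁ = 2 − 0.02·18 = 1.64
z₂ = 1.64 − 0.02·9.0864 = 1.458272

1.458272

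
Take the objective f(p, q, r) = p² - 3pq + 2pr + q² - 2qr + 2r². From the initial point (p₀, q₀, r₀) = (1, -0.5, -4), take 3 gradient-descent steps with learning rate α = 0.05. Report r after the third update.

-2.509375

∇f = (2p - 3q + 2r, -3p + 2q - 2r, 2p - 2q + 4r)
Step 1: at (1, -0.5, -4), ∇f = (-4.5, 4, -13) → (1, -0.5, -4) − 0.05·(-4.5, 4, -13) = (1.225, -0.7, -3.35)
Step 2: at (1.225, -0.7, -3.35), ∇f = (-2.15, 1.625, -9.55) → (1.225, -0.7, -3.35) − 0.05·(-2.15, 1.625, -9.55) = (1.3325, -0.78125, -2.8725)
Step 3: at (1.3325, -0.78125, -2.8725), ∇f = (-0.73625, 0.185, -7.2625) → (1.3325, -0.78125, -2.8725) − 0.05·(-0.73625, 0.185, -7.2625) = (1.3693125, -0.7905, -2.509375)
r = -2.509375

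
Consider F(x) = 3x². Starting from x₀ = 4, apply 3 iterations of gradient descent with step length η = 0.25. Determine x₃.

-0.5

F′(x) = 6x
Step 1: F′(4) = 24; x₁ = 4 − 0.25·24 = -2
Step 2: F′(-2) = -12; x₂ = -2 − 0.25·(-12) = 1
Step 3: F′(1) = 6; x₃ = 1 − 0.25·6 = -0.5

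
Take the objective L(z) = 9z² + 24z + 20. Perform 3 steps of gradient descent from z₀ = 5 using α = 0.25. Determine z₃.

L′(z) = 18z + 24
z₁ = 5 − 0.25·114 = -23.5
z₂ = -23.5 − 0.25·(-399) = 76.25
z₃ = 76.25 − 0.25·1396.5 = -272.875

-272.875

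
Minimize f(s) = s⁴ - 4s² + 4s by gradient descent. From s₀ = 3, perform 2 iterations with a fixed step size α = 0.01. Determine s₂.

f′(s) = 4s³ - 8s + 4
s₁ = 3 − 0.01·88 = 2.12
s₂ = 2.12 − 0.01·25.152512 = 1.86847488

1.86847488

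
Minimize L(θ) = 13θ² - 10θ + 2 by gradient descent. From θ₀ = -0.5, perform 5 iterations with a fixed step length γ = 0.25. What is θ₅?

L′(θ) = 26θ - 10
θ₁ = -0.5 − 0.25·(-23) = 5.25
θ₂ = 5.25 − 0.25·126.5 = -26.375
θ₃ = -26.375 − 0.25·(-695.75) = 147.5625
θ₄ = 147.5625 − 0.25·3826.625 = -809.09375
θ₅ = -809.09375 − 0.25·(-21046.4375) = 4452.515625

4452.515625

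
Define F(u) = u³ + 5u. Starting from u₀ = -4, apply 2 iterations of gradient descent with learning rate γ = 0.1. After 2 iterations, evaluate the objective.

F′(u) = 3u² + 5
u₁ = -4 − 0.1·53 = -9.3
u₂ = -9.3 − 0.1·264.47 = -35.747
F(-35.747) = -45857.967777723

-45857.967777723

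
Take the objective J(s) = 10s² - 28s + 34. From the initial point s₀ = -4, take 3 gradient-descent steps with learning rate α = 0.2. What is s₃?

J′(s) = 20s - 28
s₁ = -4 − 0.2·(-108) = 17.6
s₂ = 17.6 − 0.2·324 = -47.2
s₃ = -47.2 − 0.2·(-972) = 147.2

147.2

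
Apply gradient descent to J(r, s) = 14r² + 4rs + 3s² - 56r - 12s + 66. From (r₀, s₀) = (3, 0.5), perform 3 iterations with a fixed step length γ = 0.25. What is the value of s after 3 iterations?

-42.0625

∇J = (28r + 4s - 56, 4r + 6s - 12)
Step 1: at (3, 0.5), ∇J = (30, 3) → (3, 0.5) − 0.25·(30, 3) = (-4.5, -0.25)
Step 2: at (-4.5, -0.25), ∇J = (-183, -31.5) → (-4.5, -0.25) − 0.25·(-183, -31.5) = (41.25, 7.625)
Step 3: at (41.25, 7.625), ∇J = (1129.5, 198.75) → (41.25, 7.625) − 0.25·(1129.5, 198.75) = (-241.125, -42.0625)
s = -42.0625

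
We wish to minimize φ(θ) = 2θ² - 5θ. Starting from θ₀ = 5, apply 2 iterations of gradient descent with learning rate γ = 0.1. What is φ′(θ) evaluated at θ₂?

φ′(θ) = 4θ - 5
Step 1: φ′(5) = 15; θ₁ = 5 − 0.1·15 = 3.5
Step 2: φ′(3.5) = 9; θ₂ = 3.5 − 0.1·9 = 2.6
φ′(θ) at (2.6) = 5.4

5.4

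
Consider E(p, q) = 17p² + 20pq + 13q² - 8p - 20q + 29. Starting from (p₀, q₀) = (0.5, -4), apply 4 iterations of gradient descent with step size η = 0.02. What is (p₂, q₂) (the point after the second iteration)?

(1.4624, -1.1936)

∇E = (34p + 20q - 8, 20p + 26q - 20)
Step 1: at (0.5, -4), ∇E = (-71, -114) → (0.5, -4) − 0.02·(-71, -114) = (1.92, -1.72)
Step 2: at (1.92, -1.72), ∇E = (22.88, -26.32) → (1.92, -1.72) − 0.02·(22.88, -26.32) = (1.4624, -1.1936)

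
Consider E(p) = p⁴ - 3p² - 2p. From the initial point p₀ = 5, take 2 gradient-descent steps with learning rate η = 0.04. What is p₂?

E′(p) = 4p³ - 6p - 2
p₁ = 5 − 0.04·468 = -13.72
p₂ = -13.72 − 0.04·(-10250.203392) = 396.28813568

396.28813568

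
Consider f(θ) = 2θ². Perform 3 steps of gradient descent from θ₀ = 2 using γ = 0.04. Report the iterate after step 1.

1.68

f′(θ) = 4θ
Step 1: f′(2) = 8; θ₁ = 2 − 0.04·8 = 1.68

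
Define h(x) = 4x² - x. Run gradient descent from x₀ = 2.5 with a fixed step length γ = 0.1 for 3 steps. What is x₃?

h′(x) = 8x - 1
Step 1: h′(2.5) = 19; x₁ = 2.5 − 0.1·19 = 0.6
Step 2: h′(0.6) = 3.8; x₂ = 0.6 − 0.1·3.8 = 0.22
Step 3: h′(0.22) = 0.76; x₃ = 0.22 − 0.1·0.76 = 0.144

0.144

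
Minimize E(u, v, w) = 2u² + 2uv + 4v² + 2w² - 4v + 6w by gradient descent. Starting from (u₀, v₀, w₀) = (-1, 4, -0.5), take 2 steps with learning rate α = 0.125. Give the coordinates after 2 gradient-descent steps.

∇E = (4u + 2v, 2u + 8v - 4, 4w + 6)
(u₁, v₁, w₁) = (-1, 4, -0.5) − 0.125·(4, 26, 4) = (-1.5, 0.75, -1)
(u₂, v₂, w₂) = (-1.5, 0.75, -1) − 0.125·(-4.5, -1, 2) = (-0.9375, 0.875, -1.25)

(-0.9375, 0.875, -1.25)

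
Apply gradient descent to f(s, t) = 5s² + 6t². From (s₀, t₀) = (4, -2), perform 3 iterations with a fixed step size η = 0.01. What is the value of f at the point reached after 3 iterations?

∇f = (10s, 12t)
Step 1: at (4, -2), ∇f = (40, -24) → (4, -2) − 0.01·(40, -24) = (3.6, -1.76)
Step 2: at (3.6, -1.76), ∇f = (36, -21.12) → (3.6, -1.76) − 0.01·(36, -21.12) = (3.24, -1.5488)
Step 3: at (3.24, -1.5488), ∇f = (32.4, -18.5856) → (3.24, -1.5488) − 0.01·(32.4, -18.5856) = (2.916, -1.362944)
f(2.916, -1.362944) = 53.660978082816

53.660978082816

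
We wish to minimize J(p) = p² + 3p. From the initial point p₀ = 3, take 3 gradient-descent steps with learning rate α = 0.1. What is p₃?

0.804

J′(p) = 2p + 3
p₁ = 3 − 0.1·9 = 2.1
p₂ = 2.1 − 0.1·7.2 = 1.38
p₃ = 1.38 − 0.1·5.76 = 0.804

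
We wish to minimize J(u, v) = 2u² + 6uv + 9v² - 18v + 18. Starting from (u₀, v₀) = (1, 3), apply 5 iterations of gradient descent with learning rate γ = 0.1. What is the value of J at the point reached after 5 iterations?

∇J = (4u + 6v, 6u + 18v - 18)
Step 1: at (1, 3), ∇J = (22, 42) → (1, 3) − 0.1·(22, 42) = (-1.2, -1.2)
Step 2: at (-1.2, -1.2), ∇J = (-12, -46.8) → (-1.2, -1.2) − 0.1·(-12, -46.8) = (0, 3.48)
Step 3: at (0, 3.48), ∇J = (20.88, 44.64) → (0, 3.48) − 0.1·(20.88, 44.64) = (-2.088, -0.984)
Step 4: at (-2.088, -0.984), ∇J = (-14.256, -48.24) → (-2.088, -0.984) − 0.1·(-14.256, -48.24) = (-0.6624, 3.84)
Step 5: at (-0.6624, 3.84), ∇J = (20.3904, 47.1456) → (-0.6624, 3.84) − 0.1·(20.3904, 47.1456) = (-2.70144, -0.87456)
J(-2.70144, -0.87456) = 69.396761088

69.396761088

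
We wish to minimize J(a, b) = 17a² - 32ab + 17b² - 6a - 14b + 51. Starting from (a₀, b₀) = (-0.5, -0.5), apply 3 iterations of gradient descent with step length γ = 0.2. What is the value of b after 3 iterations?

∇J = (34a - 32b - 6, -32a + 34b - 14)
(a₁, b₁) = (-0.5, -0.5) − 0.2·(-7, -15) = (0.9, 2.5)
(a₂, b₂) = (0.9, 2.5) − 0.2·(-55.4, 42.2) = (11.98, -5.94)
(a₃, b₃) = (11.98, -5.94) − 0.2·(591.4, -599.32) = (-106.3, 113.924)
b = 113.924

113.924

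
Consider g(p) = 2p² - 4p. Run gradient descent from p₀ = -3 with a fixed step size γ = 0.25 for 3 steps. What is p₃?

g′(p) = 4p - 4
p₁ = -3 − 0.25·(-16) = 1
p₂ = 1 − 0.25·0 = 1
p₃ = 1 − 0.25·0 = 1

1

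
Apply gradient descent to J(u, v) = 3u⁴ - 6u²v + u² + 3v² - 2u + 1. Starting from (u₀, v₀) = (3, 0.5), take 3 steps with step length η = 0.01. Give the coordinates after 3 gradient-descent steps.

∇J = (12u³ - 12uv + 2u - 2, -6u² + 6v)
Step 1: at (3, 0.5), ∇J = (310, -51) → (3, 0.5) − 0.01·(310, -51) = (-0.1, 1.01)
Step 2: at (-0.1, 1.01), ∇J = (-1, 6) → (-0.1, 1.01) − 0.01·(-1, 6) = (-0.09, 0.95)
Step 3: at (-0.09, 0.95), ∇J = (-1.162748, 5.6514) → (-0.09, 0.95) − 0.01·(-1.162748, 5.6514) = (-0.07837252, 0.893486)

(-0.07837252, 0.893486)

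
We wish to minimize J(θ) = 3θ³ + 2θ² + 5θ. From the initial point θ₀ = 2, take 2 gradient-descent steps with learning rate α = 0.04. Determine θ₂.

-0.166976

J′(θ) = 9θ² + 4θ + 5
Step 1: J′(2) = 49; θ₁ = 2 − 0.04·49 = 0.04
Step 2: J′(0.04) = 5.1744; θ₂ = 0.04 − 0.04·5.1744 = -0.166976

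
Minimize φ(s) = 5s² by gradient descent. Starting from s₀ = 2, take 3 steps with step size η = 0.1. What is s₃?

φ′(s) = 10s
s₁ = 2 − 0.1·20 = 0
s₂ = 0 − 0.1·0 = 0
s₃ = 0 − 0.1·0 = 0

0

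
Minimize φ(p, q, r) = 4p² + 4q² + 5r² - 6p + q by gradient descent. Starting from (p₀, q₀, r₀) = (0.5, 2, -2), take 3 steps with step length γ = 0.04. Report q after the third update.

0.543168

∇φ = (8p - 6, 8q + 1, 10r)
Step 1: at (0.5, 2, -2), ∇φ = (-2, 17, -20) → (0.5, 2, -2) − 0.04·(-2, 17, -20) = (0.58, 1.32, -1.2)
Step 2: at (0.58, 1.32, -1.2), ∇φ = (-1.36, 11.56, -12) → (0.58, 1.32, -1.2) − 0.04·(-1.36, 11.56, -12) = (0.6344, 0.8576, -0.72)
Step 3: at (0.6344, 0.8576, -0.72), ∇φ = (-0.9248, 7.8608, -7.2) → (0.6344, 0.8576, -0.72) − 0.04·(-0.9248, 7.8608, -7.2) = (0.671392, 0.543168, -0.432)
q = 0.543168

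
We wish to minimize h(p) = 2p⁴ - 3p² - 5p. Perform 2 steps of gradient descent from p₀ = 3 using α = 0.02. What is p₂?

h′(p) = 8p³ - 6p - 5
p₁ = 3 − 0.02·193 = -0.86
p₂ = -0.86 − 0.02·(-4.928448) = -0.76143104

-0.76143104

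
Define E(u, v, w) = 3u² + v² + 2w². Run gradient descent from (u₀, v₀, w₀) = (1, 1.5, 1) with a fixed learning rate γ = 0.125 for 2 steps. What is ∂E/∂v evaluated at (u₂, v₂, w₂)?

∇E = (6u, 2v, 4w)
(u₁, v₁, w₁) = (1, 1.5, 1) − 0.125·(6, 3, 4) = (0.25, 1.125, 0.5)
(u₂, v₂, w₂) = (0.25, 1.125, 0.5) − 0.125·(1.5, 2.25, 2) = (0.0625, 0.84375, 0.25)
∂E/∂v at (0.0625, 0.84375, 0.25) = 1.6875

1.6875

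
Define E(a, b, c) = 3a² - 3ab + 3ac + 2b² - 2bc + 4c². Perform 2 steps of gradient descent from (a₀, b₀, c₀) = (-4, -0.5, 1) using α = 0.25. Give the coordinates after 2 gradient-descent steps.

∇E = (6a - 3b + 3c, -3a + 4b - 2c, 3a - 2b + 8c)
Step 1: at (-4, -0.5, 1), ∇E = (-19.5, 8, -3) → (-4, -0.5, 1) − 0.25·(-19.5, 8, -3) = (0.875, -2.5, 1.75)
Step 2: at (0.875, -2.5, 1.75), ∇E = (18, -16.125, 21.625) → (0.875, -2.5, 1.75) − 0.25·(18, -16.125, 21.625) = (-3.625, 1.53125, -3.65625)

(-3.625, 1.53125, -3.65625)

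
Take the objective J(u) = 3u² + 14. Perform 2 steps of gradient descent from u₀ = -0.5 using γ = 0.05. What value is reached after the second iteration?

-0.245

J′(u) = 6u
u₁ = -0.5 − 0.05·(-3) = -0.35
u₂ = -0.35 − 0.05·(-2.1) = -0.245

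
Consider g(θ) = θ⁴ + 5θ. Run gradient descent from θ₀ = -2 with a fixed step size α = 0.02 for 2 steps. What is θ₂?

g′(θ) = 4θ³ + 5
Step 1: g′(-2) = -27; θ₁ = -2 − 0.02·(-27) = -1.46
Step 2: g′(-1.46) = -7.448544; θ₂ = -1.46 − 0.02·(-7.448544) = -1.31102912

-1.31102912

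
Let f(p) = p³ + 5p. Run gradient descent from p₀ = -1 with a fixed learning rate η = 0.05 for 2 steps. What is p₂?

-1.944

f′(p) = 3p² + 5
p₁ = -1 − 0.05·8 = -1.4
p₂ = -1.4 − 0.05·10.88 = -1.944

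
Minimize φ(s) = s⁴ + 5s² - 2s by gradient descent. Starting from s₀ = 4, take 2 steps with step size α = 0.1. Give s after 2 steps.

6555.0256

φ′(s) = 4s³ + 10s - 2
Step 1: φ′(4) = 294; s₁ = 4 − 0.1·294 = -25.4
Step 2: φ′(-25.4) = -65804.256; s₂ = -25.4 − 0.1·(-65804.256) = 6555.0256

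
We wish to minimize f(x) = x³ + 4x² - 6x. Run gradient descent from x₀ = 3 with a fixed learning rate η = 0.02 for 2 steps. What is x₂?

1.6194

f′(x) = 3x² + 8x - 6
x₁ = 3 − 0.02·45 = 2.1
x₂ = 2.1 − 0.02·24.03 = 1.6194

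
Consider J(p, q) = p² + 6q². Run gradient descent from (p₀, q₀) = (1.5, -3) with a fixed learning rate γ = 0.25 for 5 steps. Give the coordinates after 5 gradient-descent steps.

∇J = (2p, 12q)
(p₁, q₁) = (1.5, -3) − 0.25·(3, -36) = (0.75, 6)
(p₂, q₂) = (0.75, 6) − 0.25·(1.5, 72) = (0.375, -12)
(p₃, q₃) = (0.375, -12) − 0.25·(0.75, -144) = (0.1875, 24)
(p₄, q₄) = (0.1875, 24) − 0.25·(0.375, 288) = (0.09375, -48)
(p₅, q₅) = (0.09375, -48) − 0.25·(0.1875, -576) = (0.046875, 96)

(0.046875, 96)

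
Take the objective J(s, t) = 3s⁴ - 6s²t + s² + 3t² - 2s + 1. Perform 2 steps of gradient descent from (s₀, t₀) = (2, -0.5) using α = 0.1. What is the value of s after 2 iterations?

844.04

∇J = (12s³ - 12st + 2s - 2, -6s² + 6t)
Step 1: at (2, -0.5), ∇J = (110, -27) → (2, -0.5) − 0.1·(110, -27) = (-9, 2.2)
Step 2: at (-9, 2.2), ∇J = (-8530.4, -472.8) → (-9, 2.2) − 0.1·(-8530.4, -472.8) = (844.04, 49.48)
s = 844.04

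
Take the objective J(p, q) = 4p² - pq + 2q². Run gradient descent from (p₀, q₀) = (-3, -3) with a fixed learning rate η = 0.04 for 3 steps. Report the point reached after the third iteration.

(-1.162752, -1.998336)

∇J = (8p - q, -p + 4q)
Step 1: at (-3, -3), ∇J = (-21, -9) → (-3, -3) − 0.04·(-21, -9) = (-2.16, -2.64)
Step 2: at (-2.16, -2.64), ∇J = (-14.64, -8.4) → (-2.16, -2.64) − 0.04·(-14.64, -8.4) = (-1.5744, -2.304)
Step 3: at (-1.5744, -2.304), ∇J = (-10.2912, -7.6416) → (-1.5744, -2.304) − 0.04·(-10.2912, -7.6416) = (-1.162752, -1.998336)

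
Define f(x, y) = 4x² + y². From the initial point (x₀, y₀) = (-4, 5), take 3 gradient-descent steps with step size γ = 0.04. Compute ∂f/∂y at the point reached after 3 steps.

∇f = (8x, 2y)
(x₁, y₁) = (-4, 5) − 0.04·(-32, 10) = (-2.72, 4.6)
(x₂, y₂) = (-2.72, 4.6) − 0.04·(-21.76, 9.2) = (-1.8496, 4.232)
(x₃, y₃) = (-1.8496, 4.232) − 0.04·(-14.7968, 8.464) = (-1.257728, 3.89344)
∂f/∂y at (-1.257728, 3.89344) = 7.78688

7.78688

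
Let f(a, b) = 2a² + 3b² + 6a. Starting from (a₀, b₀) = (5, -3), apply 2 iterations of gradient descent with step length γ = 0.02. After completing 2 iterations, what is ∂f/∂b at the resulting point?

-13.9392

∇f = (4a + 6, 6b)
Step 1: at (5, -3), ∇f = (26, -18) → (5, -3) − 0.02·(26, -18) = (4.48, -2.64)
Step 2: at (4.48, -2.64), ∇f = (23.92, -15.84) → (4.48, -2.64) − 0.02·(23.92, -15.84) = (4.0016, -2.3232)
∂f/∂b at (4.0016, -2.3232) = -13.9392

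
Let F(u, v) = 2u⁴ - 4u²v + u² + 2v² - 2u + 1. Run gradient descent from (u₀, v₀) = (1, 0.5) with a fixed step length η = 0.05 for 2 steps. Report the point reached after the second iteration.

∇F = (8u³ - 8uv + 2u - 2, -4u² + 4v)
(u₁, v₁) = (1, 0.5) − 0.05·(4, -2) = (0.8, 0.6)
(u₂, v₂) = (0.8, 0.6) − 0.05·(-0.144, -0.16) = (0.8072, 0.608)

(0.8072, 0.608)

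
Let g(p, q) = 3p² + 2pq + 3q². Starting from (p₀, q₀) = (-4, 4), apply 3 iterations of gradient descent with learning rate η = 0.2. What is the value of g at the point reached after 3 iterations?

0.004096

∇g = (6p + 2q, 2p + 6q)
(p₁, q₁) = (-4, 4) − 0.2·(-16, 16) = (-0.8, 0.8)
(p₂, q₂) = (-0.8, 0.8) − 0.2·(-3.2, 3.2) = (-0.16, 0.16)
(p₃, q₃) = (-0.16, 0.16) − 0.2·(-0.64, 0.64) = (-0.032, 0.032)
g(-0.032, 0.032) = 0.004096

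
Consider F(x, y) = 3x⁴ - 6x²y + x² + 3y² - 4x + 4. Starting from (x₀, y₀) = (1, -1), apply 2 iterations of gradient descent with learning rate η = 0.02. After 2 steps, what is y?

-0.631168

∇F = (12x³ - 12xy + 2x - 4, -6x² + 6y)
(x₁, y₁) = (1, -1) − 0.02·(22, -12) = (0.56, -0.76)
(x₂, y₂) = (0.56, -0.76) − 0.02·(4.334592, -6.4416) = (0.47330816, -0.631168)
y = -0.631168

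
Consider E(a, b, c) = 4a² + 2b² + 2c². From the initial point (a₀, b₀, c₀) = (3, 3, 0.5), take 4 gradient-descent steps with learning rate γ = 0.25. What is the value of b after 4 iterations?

∇E = (8a, 4b, 4c)
(a₁, b₁, c₁) = (3, 3, 0.5) − 0.25·(24, 12, 2) = (-3, 0, 0)
(a₂, b₂, c₂) = (-3, 0, 0) − 0.25·(-24, 0, 0) = (3, 0, 0)
(a₃, b₃, c₃) = (3, 0, 0) − 0.25·(24, 0, 0) = (-3, 0, 0)
(a₄, b₄, c₄) = (-3, 0, 0) − 0.25·(-24, 0, 0) = (3, 0, 0)
b = 0

0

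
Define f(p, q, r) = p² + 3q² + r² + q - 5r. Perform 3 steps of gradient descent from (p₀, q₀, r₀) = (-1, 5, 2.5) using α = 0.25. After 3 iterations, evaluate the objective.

∇f = (2p, 6q + 1, 2r - 5)
(p₁, q₁, r₁) = (-1, 5, 2.5) − 0.25·(-2, 31, 0) = (-0.5, -2.75, 2.5)
(p₂, q₂, r₂) = (-0.5, -2.75, 2.5) − 0.25·(-1, -15.5, 0) = (-0.25, 1.125, 2.5)
(p₃, q₃, r₃) = (-0.25, 1.125, 2.5) − 0.25·(-0.5, 7.75, 0) = (-0.125, -0.8125, 2.5)
f(-0.125, -0.8125, 2.5) = -5.06640625

-5.06640625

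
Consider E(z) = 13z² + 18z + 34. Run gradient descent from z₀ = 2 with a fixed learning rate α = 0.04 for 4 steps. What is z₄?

-0.6923008

E′(z) = 26z + 18
Step 1: E′(2) = 70; z₁ = 2 − 0.04·70 = -0.8
Step 2: E′(-0.8) = -2.8; z₂ = -0.8 − 0.04·(-2.8) = -0.688
Step 3: E′(-0.688) = 0.112; z₃ = -0.688 − 0.04·0.112 = -0.69248
Step 4: E′(-0.69248) = -0.00448; z₄ = -0.69248 − 0.04·(-0.00448) = -0.6923008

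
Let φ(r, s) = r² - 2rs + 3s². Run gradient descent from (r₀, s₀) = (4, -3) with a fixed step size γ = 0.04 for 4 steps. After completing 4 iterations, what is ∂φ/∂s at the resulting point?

∇φ = (2r - 2s, -2r + 6s)
(r₁, s₁) = (4, -3) − 0.04·(14, -26) = (3.44, -1.96)
(r₂, s₂) = (3.44, -1.96) − 0.04·(10.8, -18.64) = (3.008, -1.2144)
(r₃, s₃) = (3.008, -1.2144) − 0.04·(8.4448, -13.3024) = (2.670208, -0.682304)
(r₄, s₄) = (2.670208, -0.682304) − 0.04·(6.705024, -9.43424) = (2.40200704, -0.3049344)
∂φ/∂s at (2.40200704, -0.3049344) = -6.63362048

-6.63362048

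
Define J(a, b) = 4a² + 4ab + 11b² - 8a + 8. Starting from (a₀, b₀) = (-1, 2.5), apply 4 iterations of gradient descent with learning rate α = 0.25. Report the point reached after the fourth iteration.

(274.4375, 1032.15625)

∇J = (8a + 4b - 8, 4a + 22b)
(a₁, b₁) = (-1, 2.5) − 0.25·(-6, 51) = (0.5, -10.25)
(a₂, b₂) = (0.5, -10.25) − 0.25·(-45, -223.5) = (11.75, 45.625)
(a₃, b₃) = (11.75, 45.625) − 0.25·(268.5, 1050.75) = (-55.375, -217.0625)
(a₄, b₄) = (-55.375, -217.0625) − 0.25·(-1319.25, -4996.875) = (274.4375, 1032.15625)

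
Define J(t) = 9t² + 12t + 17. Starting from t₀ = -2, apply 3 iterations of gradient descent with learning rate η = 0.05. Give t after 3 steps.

J′(t) = 18t + 12
Step 1: J′(-2) = -24; t₁ = -2 − 0.05·(-24) = -0.8
Step 2: J′(-0.8) = -2.4; t₂ = -0.8 − 0.05·(-2.4) = -0.68
Step 3: J′(-0.68) = -0.24; t₃ = -0.68 − 0.05·(-0.24) = -0.668

-0.668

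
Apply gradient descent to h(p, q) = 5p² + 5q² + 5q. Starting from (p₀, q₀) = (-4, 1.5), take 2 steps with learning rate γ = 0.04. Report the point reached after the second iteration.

∇h = (10p, 10q + 5)
(p₁, q₁) = (-4, 1.5) − 0.04·(-40, 20) = (-2.4, 0.7)
(p₂, q₂) = (-2.4, 0.7) − 0.04·(-24, 12) = (-1.44, 0.22)

(-1.44, 0.22)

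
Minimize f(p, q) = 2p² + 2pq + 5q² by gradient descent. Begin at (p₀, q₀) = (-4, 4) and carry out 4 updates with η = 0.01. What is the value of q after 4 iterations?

2.89030912

∇f = (4p + 2q, 2p + 10q)
Step 1: at (-4, 4), ∇f = (-8, 32) → (-4, 4) − 0.01·(-8, 32) = (-3.92, 3.68)
Step 2: at (-3.92, 3.68), ∇f = (-8.32, 28.96) → (-3.92, 3.68) − 0.01·(-8.32, 28.96) = (-3.8368, 3.3904)
Step 3: at (-3.8368, 3.3904), ∇f = (-8.5664, 26.2304) → (-3.8368, 3.3904) − 0.01·(-8.5664, 26.2304) = (-3.751136, 3.128096)
Step 4: at (-3.751136, 3.128096), ∇f = (-8.748352, 23.778688) → (-3.751136, 3.128096) − 0.01·(-8.748352, 23.778688) = (-3.66365248, 2.89030912)
q = 2.89030912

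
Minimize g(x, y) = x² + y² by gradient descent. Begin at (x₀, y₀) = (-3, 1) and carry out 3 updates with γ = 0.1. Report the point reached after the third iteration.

(-1.536, 0.512)

∇g = (2x, 2y)
Step 1: at (-3, 1), ∇g = (-6, 2) → (-3, 1) − 0.1·(-6, 2) = (-2.4, 0.8)
Step 2: at (-2.4, 0.8), ∇g = (-4.8, 1.6) → (-2.4, 0.8) − 0.1·(-4.8, 1.6) = (-1.92, 0.64)
Step 3: at (-1.92, 0.64), ∇g = (-3.84, 1.28) → (-1.92, 0.64) − 0.1·(-3.84, 1.28) = (-1.536, 0.512)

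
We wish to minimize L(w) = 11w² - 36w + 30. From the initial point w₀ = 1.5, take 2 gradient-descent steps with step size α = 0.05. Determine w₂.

1.635

L′(w) = 22w - 36
Step 1: L′(1.5) = -3; w₁ = 1.5 − 0.05·(-3) = 1.65
Step 2: L′(1.65) = 0.3; w₂ = 1.65 − 0.05·0.3 = 1.635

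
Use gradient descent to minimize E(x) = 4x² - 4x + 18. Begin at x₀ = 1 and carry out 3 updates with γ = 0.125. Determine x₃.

0.5

E′(x) = 8x - 4
x₁ = 1 − 0.125·4 = 0.5
x₂ = 0.5 − 0.125·0 = 0.5
x₃ = 0.5 − 0.125·0 = 0.5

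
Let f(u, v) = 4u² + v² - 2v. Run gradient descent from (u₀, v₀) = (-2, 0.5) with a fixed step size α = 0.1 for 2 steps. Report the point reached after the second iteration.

∇f = (8u, 2v - 2)
Step 1: at (-2, 0.5), ∇f = (-16, -1) → (-2, 0.5) − 0.1·(-16, -1) = (-0.4, 0.6)
Step 2: at (-0.4, 0.6), ∇f = (-3.2, -0.8) → (-0.4, 0.6) − 0.1·(-3.2, -0.8) = (-0.08, 0.68)

(-0.08, 0.68)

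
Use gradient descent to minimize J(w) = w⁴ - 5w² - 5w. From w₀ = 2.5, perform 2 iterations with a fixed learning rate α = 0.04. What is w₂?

J′(w) = 4w³ - 10w - 5
Step 1: J′(2.5) = 32.5; w₁ = 2.5 − 0.04·32.5 = 1.2
Step 2: J′(1.2) = -10.088; w₂ = 1.2 − 0.04·(-10.088) = 1.60352

1.60352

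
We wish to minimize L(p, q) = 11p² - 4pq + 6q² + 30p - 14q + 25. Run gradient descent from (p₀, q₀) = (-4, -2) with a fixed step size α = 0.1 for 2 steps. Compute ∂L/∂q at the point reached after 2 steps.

∇L = (22p - 4q + 30, -4p + 12q - 14)
(p₁, q₁) = (-4, -2) − 0.1·(-50, -22) = (1, 0.2)
(p₂, q₂) = (1, 0.2) − 0.1·(51.2, -15.6) = (-4.12, 1.76)
∂L/∂q at (-4.12, 1.76) = 23.6

23.6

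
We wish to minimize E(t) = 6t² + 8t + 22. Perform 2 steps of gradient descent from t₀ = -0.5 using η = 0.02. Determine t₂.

-0.5704

E′(t) = 12t + 8
Step 1: E′(-0.5) = 2; t₁ = -0.5 − 0.02·2 = -0.54
Step 2: E′(-0.54) = 1.52; t₂ = -0.54 − 0.02·1.52 = -0.5704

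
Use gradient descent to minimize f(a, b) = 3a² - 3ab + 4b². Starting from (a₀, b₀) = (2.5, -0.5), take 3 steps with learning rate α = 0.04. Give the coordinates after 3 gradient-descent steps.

∇f = (6a - 3b, -3a + 8b)
(a₁, b₁) = (2.5, -0.5) − 0.04·(16.5, -11.5) = (1.84, -0.04)
(a₂, b₂) = (1.84, -0.04) − 0.04·(11.16, -5.84) = (1.3936, 0.1936)
(a₃, b₃) = (1.3936, 0.1936) − 0.04·(7.7808, -2.632) = (1.082368, 0.29888)

(1.082368, 0.29888)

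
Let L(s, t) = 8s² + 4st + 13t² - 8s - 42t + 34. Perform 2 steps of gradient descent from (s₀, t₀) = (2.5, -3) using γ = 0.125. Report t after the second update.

-18.9375

∇L = (16s + 4t - 8, 4s + 26t - 42)
(s₁, t₁) = (2.5, -3) − 0.125·(20, -110) = (0, 10.75)
(s₂, t₂) = (0, 10.75) − 0.125·(35, 237.5) = (-4.375, -18.9375)
t = -18.9375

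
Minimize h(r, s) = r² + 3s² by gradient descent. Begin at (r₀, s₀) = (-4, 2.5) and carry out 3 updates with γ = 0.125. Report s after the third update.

∇h = (2r, 6s)
(r₁, s₁) = (-4, 2.5) − 0.125·(-8, 15) = (-3, 0.625)
(r₂, s₂) = (-3, 0.625) − 0.125·(-6, 3.75) = (-2.25, 0.15625)
(r₃, s₃) = (-2.25, 0.15625) − 0.125·(-4.5, 0.9375) = (-1.6875, 0.0390625)
s = 0.0390625

0.0390625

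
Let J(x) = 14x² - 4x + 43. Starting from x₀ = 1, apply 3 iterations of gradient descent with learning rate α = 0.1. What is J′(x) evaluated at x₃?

J′(x) = 28x - 4
Step 1: J′(1) = 24; x₁ = 1 − 0.1·24 = -1.4
Step 2: J′(-1.4) = -43.2; x₂ = -1.4 − 0.1·(-43.2) = 2.92
Step 3: J′(2.92) = 77.76; x₃ = 2.92 − 0.1·77.76 = -4.856
J′(x) at (-4.856) = -139.968

-139.968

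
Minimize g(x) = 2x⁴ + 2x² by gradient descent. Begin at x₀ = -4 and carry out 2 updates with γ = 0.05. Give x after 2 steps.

-4477.8496

g′(x) = 8x³ + 4x
x₁ = -4 − 0.05·(-528) = 22.4
x₂ = 22.4 − 0.05·90004.992 = -4477.8496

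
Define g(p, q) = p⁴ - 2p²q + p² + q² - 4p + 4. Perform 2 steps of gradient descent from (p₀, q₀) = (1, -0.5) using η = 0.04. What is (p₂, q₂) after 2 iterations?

(0.78689536, -0.293152)

∇g = (4p³ - 4pq + 2p - 4, -2p² + 2q)
Step 1: at (1, -0.5), ∇g = (4, -3) → (1, -0.5) − 0.04·(4, -3) = (0.84, -0.38)
Step 2: at (0.84, -0.38), ∇g = (1.327616, -2.1712) → (0.84, -0.38) − 0.04·(1.327616, -2.1712) = (0.78689536, -0.293152)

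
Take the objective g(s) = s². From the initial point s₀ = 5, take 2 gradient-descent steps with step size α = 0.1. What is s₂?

3.2

g′(s) = 2s
s₁ = 5 − 0.1·10 = 4
s₂ = 4 − 0.1·8 = 3.2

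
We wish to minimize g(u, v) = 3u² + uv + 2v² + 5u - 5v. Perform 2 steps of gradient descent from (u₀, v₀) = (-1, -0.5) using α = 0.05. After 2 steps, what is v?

∇g = (6u + v + 5, u + 4v - 5)
(u₁, v₁) = (-1, -0.5) − 0.05·(-1.5, -8) = (-0.925, -0.1)
(u₂, v₂) = (-0.925, -0.1) − 0.05·(-0.65, -6.325) = (-0.8925, 0.21625)
v = 0.21625

0.21625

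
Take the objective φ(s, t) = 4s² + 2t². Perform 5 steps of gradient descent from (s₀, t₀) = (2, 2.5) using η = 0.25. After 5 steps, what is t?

∇φ = (8s, 4t)
Step 1: at (2, 2.5), ∇φ = (16, 10) → (2, 2.5) − 0.25·(16, 10) = (-2, 0)
Step 2: at (-2, 0), ∇φ = (-16, 0) → (-2, 0) − 0.25·(-16, 0) = (2, 0)
Step 3: at (2, 0), ∇φ = (16, 0) → (2, 0) − 0.25·(16, 0) = (-2, 0)
Step 4: at (-2, 0), ∇φ = (-16, 0) → (-2, 0) − 0.25·(-16, 0) = (2, 0)
Step 5: at (2, 0), ∇φ = (16, 0) → (2, 0) − 0.25·(16, 0) = (-2, 0)
t = 0

0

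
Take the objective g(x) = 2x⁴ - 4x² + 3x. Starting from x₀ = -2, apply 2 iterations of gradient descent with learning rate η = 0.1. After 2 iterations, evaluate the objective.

g′(x) = 8x³ - 8x + 3
Step 1: g′(-2) = -45; x₁ = -2 − 0.1·(-45) = 2.5
Step 2: g′(2.5) = 108; x₂ = 2.5 − 0.1·108 = -8.3
g(-8.3) = 9191.2042

9191.2042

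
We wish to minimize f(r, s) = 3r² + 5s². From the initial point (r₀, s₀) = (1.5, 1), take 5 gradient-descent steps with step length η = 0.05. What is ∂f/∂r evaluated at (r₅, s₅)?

∇f = (6r, 10s)
Step 1: at (1.5, 1), ∇f = (9, 10) → (1.5, 1) − 0.05·(9, 10) = (1.05, 0.5)
Step 2: at (1.05, 0.5), ∇f = (6.3, 5) → (1.05, 0.5) − 0.05·(6.3, 5) = (0.735, 0.25)
Step 3: at (0.735, 0.25), ∇f = (4.41, 2.5) → (0.735, 0.25) − 0.05·(4.41, 2.5) = (0.5145, 0.125)
Step 4: at (0.5145, 0.125), ∇f = (3.087, 1.25) → (0.5145, 0.125) − 0.05·(3.087, 1.25) = (0.36015, 0.0625)
Step 5: at (0.36015, 0.0625), ∇f = (2.1609, 0.625) → (0.36015, 0.0625) − 0.05·(2.1609, 0.625) = (0.252105, 0.03125)
∂f/∂r at (0.252105, 0.03125) = 1.51263

1.51263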